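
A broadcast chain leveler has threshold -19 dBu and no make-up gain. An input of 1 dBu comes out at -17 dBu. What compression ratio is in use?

10:1

Input overshoot = 1 − (-19) = 20 dB; output overshoot = -17 − (-19) = 2 dB.
Ratio = 20 / 2 = 10.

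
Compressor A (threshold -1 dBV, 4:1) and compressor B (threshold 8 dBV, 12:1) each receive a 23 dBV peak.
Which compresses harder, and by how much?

A, by 4.25 dB

A: overshoot 24 dB → output overshoot 6 dB → GR 18 dB.
B: overshoot 15 dB → output overshoot 1.25 dB → GR 13.75 dB.
A applies 4.25 dB more gain reduction.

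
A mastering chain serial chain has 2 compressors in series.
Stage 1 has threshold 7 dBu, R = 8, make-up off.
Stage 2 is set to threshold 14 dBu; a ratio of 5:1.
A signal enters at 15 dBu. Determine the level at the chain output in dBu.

8 dBu

Stage 1: overshoot 8 dB → 8/8 = 1 dB → 8 dBu.
Stage 2: below threshold (8 ≤ 14); passes unchanged; output 8 dBu.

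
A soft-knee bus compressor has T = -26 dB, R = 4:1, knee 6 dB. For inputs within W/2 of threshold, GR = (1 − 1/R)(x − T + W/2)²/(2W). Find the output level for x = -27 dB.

-27.25 dB

x − T + W/2 = -27 − (-26) + 3 = 2.
GR = (1 − 1/4) × 2² / 12 = 0.75 × 4 / 12 = 0.25 dB.
Output = -27 − 0.25 = -27.25 dB.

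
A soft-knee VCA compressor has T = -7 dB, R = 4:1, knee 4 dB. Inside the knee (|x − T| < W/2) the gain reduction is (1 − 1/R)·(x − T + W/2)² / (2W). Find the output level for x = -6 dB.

x − T + W/2 = -6 − (-7) + 2 = 3.
GR = (1 − 1/4) × 3² / 8 = 0.75 × 9 / 8 = 0.84375 dB.
Output = -6 − 0.84375 = -6.84375 dB.

-6.84375 dB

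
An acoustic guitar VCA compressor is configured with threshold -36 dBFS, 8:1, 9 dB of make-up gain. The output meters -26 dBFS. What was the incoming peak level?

Before make-up, the level was -26 − 9 = -35 dBFS.
The compressed level sits -35 − (-36) = 1 dB over threshold.
Undo the ratio: input overshoot = 1 × 8 = 8 dB, giving input = -28 dBFS.

-28 dBFS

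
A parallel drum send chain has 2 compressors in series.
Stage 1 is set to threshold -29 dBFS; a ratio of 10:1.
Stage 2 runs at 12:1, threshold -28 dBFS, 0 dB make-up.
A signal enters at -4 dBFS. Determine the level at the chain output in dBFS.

Stage 1: overshoot 25 dB → 25/10 = 2.5 dB → -26.5 dBFS.
Stage 2: 1.5 dB above -28 dBFS, reduced 12:1 to 0.125 dB above → -27.875 dBFS.

-27.875 dBFS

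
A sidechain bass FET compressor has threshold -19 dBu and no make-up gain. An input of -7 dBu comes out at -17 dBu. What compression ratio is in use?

6:1

Input overshoot = -7 − (-19) = 12 dB; output overshoot = -17 − (-19) = 2 dB.
Ratio = 12 / 2 = 6.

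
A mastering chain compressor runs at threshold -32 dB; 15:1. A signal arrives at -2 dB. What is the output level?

The input is 30 dB above the -32 dB threshold.
15:1 compression reduces that to 30/15 = 2 dB over.
That puts the output at -30 dB.

-30 dB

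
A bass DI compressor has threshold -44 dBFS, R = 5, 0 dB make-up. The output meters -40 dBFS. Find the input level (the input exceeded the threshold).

-24 dBFS

Post-compression overshoot = -40 − (-44) = 4 dB.
Before 5:1 compression the overshoot was 4 × 5 = 20 dB, so input = -44 + 20 = -24 dBFS.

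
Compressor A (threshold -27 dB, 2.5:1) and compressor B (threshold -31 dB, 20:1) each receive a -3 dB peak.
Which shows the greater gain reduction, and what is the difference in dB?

B, by 12.2 dB

A: overshoot 24 dB → output overshoot 9.6 dB → GR 14.4 dB.
B: overshoot 28 dB → output overshoot 1.4 dB → GR 26.6 dB.
B applies 12.2 dB more gain reduction.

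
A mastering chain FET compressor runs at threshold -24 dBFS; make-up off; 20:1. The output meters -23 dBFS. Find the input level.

-4 dBFS

That's 1 dB above the -24 dBFS threshold.
Undo the ratio: input overshoot = 1 × 20 = 20 dB, giving input = -4 dBFS.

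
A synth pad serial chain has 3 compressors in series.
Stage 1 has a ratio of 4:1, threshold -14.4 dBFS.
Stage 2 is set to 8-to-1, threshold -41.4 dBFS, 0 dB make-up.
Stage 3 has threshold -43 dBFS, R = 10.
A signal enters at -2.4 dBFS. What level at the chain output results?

Stage 1: 12 dB above -14.4 dBFS, reduced 4:1 to 3 dB above → -11.4 dBFS.
Stage 2: 30 dB above -41.4 dBFS, reduced 8:1 to 3.75 dB above → -37.65 dBFS.
Stage 3: -37.65 dBFS is 5.35 dB over -43 dBFS; at 10:1 that becomes 0.535 dB over, giving -42.465 dBFS.

-42.465 dBFS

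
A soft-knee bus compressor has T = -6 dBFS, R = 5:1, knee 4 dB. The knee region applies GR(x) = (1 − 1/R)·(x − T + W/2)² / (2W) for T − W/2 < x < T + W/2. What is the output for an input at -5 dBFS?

x − T + W/2 = -5 − (-6) + 2 = 3.
GR = (1 − 1/5) × 3² / 8 = 0.8 × 9 / 8 = 0.9 dB.
Output = -5 − 0.9 = -5.9 dBFS.

-5.9 dBFS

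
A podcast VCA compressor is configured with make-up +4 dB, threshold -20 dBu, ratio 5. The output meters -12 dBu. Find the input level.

0 dBu

Before make-up, the level was -12 − 4 = -16 dBu.
Post-compression overshoot = -16 − (-20) = 4 dB.
Undo the ratio: input overshoot = 4 × 5 = 20 dB, giving input = 0 dBu.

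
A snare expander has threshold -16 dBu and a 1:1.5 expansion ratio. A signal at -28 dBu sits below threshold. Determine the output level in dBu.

-34 dBu

Undershoot = (-16) − (-28) = 12 dB.
At 1:1.5, that expands to 18 dB under threshold.
Output = -16 − 18 = -34 dBu.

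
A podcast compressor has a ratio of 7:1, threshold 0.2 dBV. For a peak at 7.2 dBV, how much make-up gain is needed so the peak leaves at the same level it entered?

The peak compresses to 0.2 + 7/7 = 1.2 dBV.
To reach 7.2 dBV requires 7.2 − 1.2 = 6 dB of make-up.

6 dB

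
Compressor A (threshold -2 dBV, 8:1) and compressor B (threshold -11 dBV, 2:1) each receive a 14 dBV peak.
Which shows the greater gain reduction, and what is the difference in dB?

A: GR = 16 − 16/8 = 14 dB.
B: GR = 25 − 25/2 = 12.5 dB.
Difference: 1.5 dB in favour of A.

A, by 1.5 dB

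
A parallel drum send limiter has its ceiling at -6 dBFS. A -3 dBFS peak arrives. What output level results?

A brickwall limiter is an ∞:1 compressor: any input above the ceiling is clamped to -6 dBFS.

-6 dBFS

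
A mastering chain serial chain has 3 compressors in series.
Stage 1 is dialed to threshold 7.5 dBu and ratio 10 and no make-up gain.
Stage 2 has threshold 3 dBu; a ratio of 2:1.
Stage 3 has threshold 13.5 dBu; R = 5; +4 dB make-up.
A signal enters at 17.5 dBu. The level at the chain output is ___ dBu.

9.75 dBu

Stage 1: overshoot 10 dB → 10/10 = 1 dB → 8.5 dBu.
Stage 2: 8.5 dBu is 5.5 dB over 3 dBu; at 2:1 that becomes 2.75 dB over, giving 5.75 dBu.
Stage 3: below threshold (5.75 ≤ 13.5); passes unchanged; make-up brings it to 9.75 dBu.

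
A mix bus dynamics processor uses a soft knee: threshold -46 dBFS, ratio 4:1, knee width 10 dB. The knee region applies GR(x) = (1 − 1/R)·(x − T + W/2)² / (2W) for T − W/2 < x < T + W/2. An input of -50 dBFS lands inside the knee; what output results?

-50.0375 dBFS

x − T + W/2 = -50 − (-46) + 5 = 1.
GR = (1 − 1/4) × 1² / 20 = 0.75 × 1 / 20 = 0.0375 dB.
Output = -50 − 0.0375 = -50.0375 dBFS.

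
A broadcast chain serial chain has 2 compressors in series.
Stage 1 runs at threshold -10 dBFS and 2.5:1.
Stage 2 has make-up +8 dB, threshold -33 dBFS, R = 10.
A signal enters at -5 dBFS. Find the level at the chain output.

Stage 1: -5 dBFS is 5 dB over -10 dBFS; at 2.5:1 that becomes 2 dB over, giving -8 dBFS.
Stage 2: -8 dBFS is 25 dB over -33 dBFS; at 10:1 that becomes 2.5 dB over, giving -30.5 dBFS; +8 dB make-up → -22.5 dBFS.

-22.5 dBFS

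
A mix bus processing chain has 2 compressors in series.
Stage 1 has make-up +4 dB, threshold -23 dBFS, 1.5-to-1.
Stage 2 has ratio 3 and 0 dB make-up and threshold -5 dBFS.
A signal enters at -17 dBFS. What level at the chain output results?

-15 dBFS

Stage 1: overshoot 6 dB → 6/1.5 = 4 dB → -19 dBFS; +4 dB make-up → -15 dBFS.
Stage 2: -15 dBFS ≤ -5 dBFS, so stage 2 doesn't engage; output -15 dBFS.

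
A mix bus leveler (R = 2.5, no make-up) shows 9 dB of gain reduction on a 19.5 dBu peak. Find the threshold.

4.5 dBu

Input is 15 dB above T (since output overshoot × R = input overshoot: (10.5 − T)·2.5 = 19.5 − T gives T = 4.5 dBu).
Check: 4.5 + (19.5 − 4.5)/2.5 = 4.5 + 6 = 10.5 dBu. ✓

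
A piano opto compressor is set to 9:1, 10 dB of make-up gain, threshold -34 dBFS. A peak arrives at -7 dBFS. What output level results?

-21 dBFS

-7 dBFS sits 27 dB over threshold.
The 27 dB excess becomes 3 dB after 9:1 reduction.
So the level is -34 + 3 = -31 dBFS; make-up adds 10 dB, giving -21 dBFS.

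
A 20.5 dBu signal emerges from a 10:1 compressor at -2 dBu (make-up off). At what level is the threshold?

Input is 25 dB above T (since output overshoot × R = input overshoot: (-2 − T)·10 = 20.5 − T gives T = -4.5 dBu).
Check: -4.5 + (20.5 − (-4.5))/10 = -4.5 + 2.5 = -2 dBu. ✓

-4.5 dBu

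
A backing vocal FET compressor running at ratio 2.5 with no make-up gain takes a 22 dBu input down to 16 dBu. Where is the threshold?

Input is 10 dB above T (since output overshoot × R = input overshoot: (16 − T)·2.5 = 22 − T gives T = 12 dBu).
Check: 12 + (22 − 12)/2.5 = 12 + 4 = 16 dBu. ✓

12 dBu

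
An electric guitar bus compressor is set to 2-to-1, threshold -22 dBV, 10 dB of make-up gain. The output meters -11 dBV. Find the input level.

Remove make-up: -11 − 10 = -21 dBV.
That's 1 dB above the -22 dBV threshold.
Input overshoot = R × output overshoot = 2 dB → input = -22 + 2 = -20 dBV.

-20 dBV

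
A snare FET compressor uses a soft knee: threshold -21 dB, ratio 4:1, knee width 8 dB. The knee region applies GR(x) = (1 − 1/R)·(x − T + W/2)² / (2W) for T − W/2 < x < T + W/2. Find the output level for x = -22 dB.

-22.421875 dB

x − T + W/2 = -22 − (-21) + 4 = 3.
GR = (1 − 1/4) × 3² / 16 = 0.75 × 9 / 16 = 0.421875 dB.
Output = -22 − 0.421875 = -22.421875 dB.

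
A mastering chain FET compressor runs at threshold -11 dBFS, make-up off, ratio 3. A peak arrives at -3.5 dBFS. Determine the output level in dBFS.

-8.5 dBFS

-3.5 dBFS sits 7.5 dB over threshold.
3:1 compression reduces that to 7.5/3 = 2.5 dB over.
Output = -11 + 2.5 = -8.5 dBFS.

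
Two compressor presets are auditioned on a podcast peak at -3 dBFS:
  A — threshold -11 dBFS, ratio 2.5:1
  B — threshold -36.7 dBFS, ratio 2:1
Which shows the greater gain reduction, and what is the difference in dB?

A: 8 dB over, compressed to 3.2 dB over, so 4.8 dB of GR.
B: 33.7 dB over, compressed to 16.85 dB over, so 16.85 dB of GR.
Difference: 12.05 dB in favour of B.

B, by 12.05 dB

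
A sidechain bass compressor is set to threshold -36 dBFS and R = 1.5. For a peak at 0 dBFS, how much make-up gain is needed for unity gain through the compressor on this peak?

12 dB

Overshoot 36 dB → 36/1.5 = 24 dB after compression, so the compressed level is -36 + 24 = -12 dBFS.
Make-up = target − compressed = 0 − (-12) = 12 dB.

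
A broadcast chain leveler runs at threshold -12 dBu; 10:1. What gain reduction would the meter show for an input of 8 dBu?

8 dBu exceeds the threshold by 20 dB.
After 10:1 compression the overshoot becomes 20/10 = 2 dB.
So the signal is attenuated by 20 − 2 = 18 dB.

18 dB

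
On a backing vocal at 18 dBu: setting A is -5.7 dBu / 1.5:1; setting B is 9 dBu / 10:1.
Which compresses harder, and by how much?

B, by 0.2 dB

A: GR = 23.7 − 23.7/1.5 = 7.9 dB.
B: GR = 9 − 9/10 = 8.1 dB.
Difference: 0.2 dB in favour of B.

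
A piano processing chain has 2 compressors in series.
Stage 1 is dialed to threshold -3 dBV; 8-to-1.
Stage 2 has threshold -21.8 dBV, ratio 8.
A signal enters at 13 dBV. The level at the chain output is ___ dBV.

-19.2 dBV

Stage 1: overshoot 16 dB → 16/8 = 2 dB → -1 dBV.
Stage 2: overshoot 20.8 dB → 20.8/8 = 2.6 dB → -19.2 dBV.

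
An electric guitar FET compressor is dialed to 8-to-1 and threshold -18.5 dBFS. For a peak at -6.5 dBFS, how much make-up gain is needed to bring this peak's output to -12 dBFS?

The peak compresses to -18.5 + 12/8 = -17 dBFS.
To reach -12 dBFS requires -12 − (-17) = 5 dB of make-up.

5 dB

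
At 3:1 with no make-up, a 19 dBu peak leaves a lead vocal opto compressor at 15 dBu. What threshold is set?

Gain reduction = 19 − 15 = 4 dB; output overshoot = GR / (R − 1) = 4 / 2 = 2 dB.
Threshold = output − output overshoot = 15 − 2 = 13 dBu.

13 dBu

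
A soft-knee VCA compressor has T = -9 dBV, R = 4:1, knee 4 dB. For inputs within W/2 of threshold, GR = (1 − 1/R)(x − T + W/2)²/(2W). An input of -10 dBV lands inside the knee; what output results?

x − T + W/2 = -10 − (-9) + 2 = 1.
GR = (1 − 1/4) × 1² / 8 = 0.75 × 1 / 8 = 0.09375 dB.
Output = -10 − 0.09375 = -10.09375 dBV.

-10.09375 dBV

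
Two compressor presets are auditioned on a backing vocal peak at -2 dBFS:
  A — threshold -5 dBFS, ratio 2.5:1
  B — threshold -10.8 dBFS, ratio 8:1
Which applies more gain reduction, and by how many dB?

B, by 5.9 dB

A: overshoot 3 dB → output overshoot 1.2 dB → GR 1.8 dB.
B: overshoot 8.8 dB → output overshoot 1.1 dB → GR 7.7 dB.
Difference: 5.9 dB in favour of B.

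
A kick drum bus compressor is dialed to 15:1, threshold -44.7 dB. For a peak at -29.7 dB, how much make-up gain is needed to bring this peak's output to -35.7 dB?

8 dB

Overshoot 15 dB → 15/15 = 1 dB after compression, so the compressed level is -44.7 + 1 = -43.7 dB.
Make-up = target − compressed = -35.7 − (-43.7) = 8 dB.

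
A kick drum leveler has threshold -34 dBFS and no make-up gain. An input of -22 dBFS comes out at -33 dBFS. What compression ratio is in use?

12:1

Input overshoot = -22 − (-34) = 12 dB; output overshoot = -33 − (-34) = 1 dB.
Ratio = 12 / 1 = 12.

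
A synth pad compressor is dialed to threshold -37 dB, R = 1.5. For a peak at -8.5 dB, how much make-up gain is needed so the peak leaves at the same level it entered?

The peak compresses to -37 + 28.5/1.5 = -18 dB.
To reach -8.5 dB requires -8.5 − (-18) = 9.5 dB of make-up.

9.5 dB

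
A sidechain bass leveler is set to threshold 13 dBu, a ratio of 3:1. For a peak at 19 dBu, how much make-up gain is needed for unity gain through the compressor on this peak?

The peak compresses to 13 + 6/3 = 15 dBu.
To reach 19 dBu requires 19 − 15 = 4 dB of make-up.

4 dB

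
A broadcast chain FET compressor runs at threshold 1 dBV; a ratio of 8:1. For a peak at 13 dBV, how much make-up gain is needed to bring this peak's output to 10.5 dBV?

8 dB

Overshoot 12 dB → 12/8 = 1.5 dB after compression, so the compressed level is 1 + 1.5 = 2.5 dBV.
Make-up = target − compressed = 10.5 − 2.5 = 8 dB.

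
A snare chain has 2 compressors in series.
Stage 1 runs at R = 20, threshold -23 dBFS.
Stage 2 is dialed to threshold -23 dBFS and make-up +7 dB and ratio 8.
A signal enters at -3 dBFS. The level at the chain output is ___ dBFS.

-15.875 dBFS

Stage 1: overshoot 20 dB → 20/20 = 1 dB → -22 dBFS.
Stage 2: -22 dBFS is 1 dB over -23 dBFS; at 8:1 that becomes 0.125 dB over, giving -22.875 dBFS; +7 dB make-up → -15.875 dBFS.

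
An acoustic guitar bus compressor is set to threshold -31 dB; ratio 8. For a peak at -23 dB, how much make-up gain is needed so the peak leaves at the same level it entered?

Overshoot 8 dB → 8/8 = 1 dB after compression, so the compressed level is -31 + 1 = -30 dB.
Make-up = target − compressed = -23 − (-30) = 7 dB.

7 dB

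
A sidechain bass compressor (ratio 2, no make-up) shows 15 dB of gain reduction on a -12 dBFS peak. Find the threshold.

-42 dBFS

Input is 30 dB above T (since output overshoot × R = input overshoot: (-27 − T)·2 = -12 − T gives T = -42 dBFS).
Check: -42 + (-12 − (-42))/2 = -42 + 15 = -27 dBFS. ✓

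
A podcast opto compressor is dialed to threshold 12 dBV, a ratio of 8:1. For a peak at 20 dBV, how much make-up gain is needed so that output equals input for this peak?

7 dB

The peak compresses to 12 + 8/8 = 13 dBV.
To reach 20 dBV requires 20 − 13 = 7 dB of make-up.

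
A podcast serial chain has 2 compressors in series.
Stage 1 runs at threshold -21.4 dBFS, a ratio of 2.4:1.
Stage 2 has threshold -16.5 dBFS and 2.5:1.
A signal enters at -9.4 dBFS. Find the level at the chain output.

Stage 1: -9.4 dBFS is 12 dB over -21.4 dBFS; at 2.4:1 that becomes 5 dB over, giving -16.4 dBFS.
Stage 2: overshoot 0.1 dB → 0.1/2.5 = 0.04 dB → -16.46 dBFS.

-16.46 dBFS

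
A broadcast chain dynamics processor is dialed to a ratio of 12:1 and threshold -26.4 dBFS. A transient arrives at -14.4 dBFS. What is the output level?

-25.4 dBFS

Overshoot: -14.4 − (-26.4) = 12 dB.
At 12:1 the overshoot is divided by 12, leaving 1 dB above threshold.
Output = -26.4 + 1 = -25.4 dBFS.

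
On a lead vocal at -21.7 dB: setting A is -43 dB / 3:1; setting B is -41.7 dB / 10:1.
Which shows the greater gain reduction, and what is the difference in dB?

B, by 3.8 dB

A: 21.3 dB over, compressed to 7.1 dB over, so 14.2 dB of GR.
B: 20 dB over, compressed to 2 dB over, so 18 dB of GR.
B reduces 3.8 dB more.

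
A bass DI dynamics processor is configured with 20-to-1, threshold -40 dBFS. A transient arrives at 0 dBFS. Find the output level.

Overshoot: 0 − (-40) = 40 dB.
The 40 dB excess becomes 2 dB after 20:1 reduction.
Output = -40 + 2 = -38 dBFS.

-38 dBFS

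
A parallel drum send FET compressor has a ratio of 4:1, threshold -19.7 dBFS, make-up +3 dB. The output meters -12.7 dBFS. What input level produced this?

Before make-up, the level was -12.7 − 3 = -15.7 dBFS.
That's 4 dB above the -19.7 dBFS threshold.
Undo the ratio: input overshoot = 4 × 4 = 16 dB, giving input = -3.7 dBFS.

-3.7 dBFS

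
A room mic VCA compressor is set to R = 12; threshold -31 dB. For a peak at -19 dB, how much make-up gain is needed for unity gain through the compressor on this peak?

11 dB

Overshoot 12 dB → 12/12 = 1 dB after compression, so the compressed level is -31 + 1 = -30 dB.
Make-up = target − compressed = -19 − (-30) = 11 dB.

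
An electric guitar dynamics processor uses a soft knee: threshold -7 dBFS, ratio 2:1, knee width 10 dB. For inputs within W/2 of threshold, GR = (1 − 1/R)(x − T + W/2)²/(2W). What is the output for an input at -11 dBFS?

-11.025 dBFS

x − T + W/2 = -11 − (-7) + 5 = 1.
GR = (1 − 1/2) × 1² / 20 = 0.5 × 1 / 20 = 0.025 dB.
Output = -11 − 0.025 = -11.025 dBFS.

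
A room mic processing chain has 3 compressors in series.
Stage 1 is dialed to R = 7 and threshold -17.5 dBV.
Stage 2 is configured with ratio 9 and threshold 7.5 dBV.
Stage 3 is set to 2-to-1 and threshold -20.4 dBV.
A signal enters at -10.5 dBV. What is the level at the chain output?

Stage 1: 7 dB above -17.5 dBV, reduced 7:1 to 1 dB above → -16.5 dBV.
Stage 2: -16.5 dBV ≤ 7.5 dBV, so stage 2 doesn't engage; output -16.5 dBV.
Stage 3: 3.9 dB above -20.4 dBV, reduced 2:1 to 1.95 dB above → -18.45 dBV.

-18.45 dBV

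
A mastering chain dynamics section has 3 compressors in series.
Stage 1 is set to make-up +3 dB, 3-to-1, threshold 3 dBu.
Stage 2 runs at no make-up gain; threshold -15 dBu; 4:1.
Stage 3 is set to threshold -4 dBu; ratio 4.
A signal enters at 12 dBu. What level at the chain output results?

Stage 1: 12 dBu is 9 dB over 3 dBu; at 3:1 that becomes 3 dB over, giving 6 dBu; +3 dB make-up → 9 dBu.
Stage 2: 9 dBu is 24 dB over -15 dBu; at 4:1 that becomes 6 dB over, giving -9 dBu.
Stage 3: -9 dBu ≤ -4 dBu, so stage 3 doesn't engage; output -9 dBu.

-9 dBu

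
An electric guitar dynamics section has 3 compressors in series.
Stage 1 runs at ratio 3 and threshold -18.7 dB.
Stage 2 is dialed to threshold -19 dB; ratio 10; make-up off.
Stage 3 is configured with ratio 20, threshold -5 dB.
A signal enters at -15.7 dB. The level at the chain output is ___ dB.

-18.87 dB

Stage 1: 3 dB above -18.7 dB, reduced 3:1 to 1 dB above → -17.7 dB.
Stage 2: -17.7 dB is 1.3 dB over -19 dB; at 10:1 that becomes 0.13 dB over, giving -18.87 dB.
Stage 3: below threshold (-18.87 ≤ -5); passes unchanged; output -18.87 dB.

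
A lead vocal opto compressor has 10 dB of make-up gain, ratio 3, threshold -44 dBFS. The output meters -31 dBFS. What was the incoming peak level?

Remove make-up: -31 − 10 = -41 dBFS.
Post-compression overshoot = -41 − (-44) = 3 dB.
Before 3:1 compression the overshoot was 3 × 3 = 9 dB, so input = -44 + 9 = -35 dBFS.

-35 dBFS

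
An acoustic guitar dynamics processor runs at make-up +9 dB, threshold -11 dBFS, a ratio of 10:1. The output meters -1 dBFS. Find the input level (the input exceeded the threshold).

-1 dBFS

Stripping the +9 dB make-up gives -10 dBFS at the gain stage.
Post-compression overshoot = -10 − (-11) = 1 dB.
Input overshoot = R × output overshoot = 10 dB → input = -11 + 10 = -1 dBFS.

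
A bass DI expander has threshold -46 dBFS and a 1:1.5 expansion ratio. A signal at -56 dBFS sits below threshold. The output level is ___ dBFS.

Undershoot = (-46) − (-56) = 10 dB.
At 1:1.5, that expands to 15 dB under threshold.
Output = -46 − 15 = -61 dBFS.

-61 dBFS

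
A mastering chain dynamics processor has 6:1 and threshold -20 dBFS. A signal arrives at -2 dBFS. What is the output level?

-17 dBFS

-2 dBFS sits 18 dB over threshold.
The 18 dB excess becomes 3 dB after 6:1 reduction.
Output = -20 + 3 = -17 dBFS.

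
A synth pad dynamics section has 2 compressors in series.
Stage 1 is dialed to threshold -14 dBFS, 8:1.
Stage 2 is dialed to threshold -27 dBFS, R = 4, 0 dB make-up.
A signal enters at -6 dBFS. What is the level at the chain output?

-23.5 dBFS

Stage 1: -6 dBFS is 8 dB over -14 dBFS; at 8:1 that becomes 1 dB over, giving -13 dBFS.
Stage 2: -13 dBFS is 14 dB over -27 dBFS; at 4:1 that becomes 3.5 dB over, giving -23.5 dBFS.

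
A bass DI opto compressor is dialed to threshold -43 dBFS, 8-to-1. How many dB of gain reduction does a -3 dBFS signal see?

-3 dBFS exceeds the threshold by 40 dB.
At 8:1, output sits 40/8 = 5 dB above threshold.
GR = overshoot in − overshoot out = 40 − 5 = 35 dB.

35 dB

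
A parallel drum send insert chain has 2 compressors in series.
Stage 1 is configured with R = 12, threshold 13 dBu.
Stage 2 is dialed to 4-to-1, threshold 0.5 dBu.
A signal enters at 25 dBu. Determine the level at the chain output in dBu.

Stage 1: 25 dBu is 12 dB over 13 dBu; at 12:1 that becomes 1 dB over, giving 14 dBu.
Stage 2: 14 dBu is 13.5 dB over 0.5 dBu; at 4:1 that becomes 3.375 dB over, giving 3.875 dBu.

3.875 dBu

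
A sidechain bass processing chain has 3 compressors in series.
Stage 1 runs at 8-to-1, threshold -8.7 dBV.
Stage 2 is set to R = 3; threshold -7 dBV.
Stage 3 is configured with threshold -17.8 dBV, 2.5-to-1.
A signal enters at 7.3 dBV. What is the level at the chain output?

-13.44 dBV

Stage 1: 7.3 dBV is 16 dB over -8.7 dBV; at 8:1 that becomes 2 dB over, giving -6.7 dBV.
Stage 2: -6.7 dBV is 0.3 dB over -7 dBV; at 3:1 that becomes 0.1 dB over, giving -6.9 dBV.
Stage 3: overshoot 10.9 dB → 10.9/2.5 = 4.36 dB → -13.44 dBV.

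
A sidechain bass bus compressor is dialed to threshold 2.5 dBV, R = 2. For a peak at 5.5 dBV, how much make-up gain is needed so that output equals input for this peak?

1.5 dB

Overshoot 3 dB → 3/2 = 1.5 dB after compression, so the compressed level is 2.5 + 1.5 = 4 dBV.
Make-up = target − compressed = 5.5 − 4 = 1.5 dB.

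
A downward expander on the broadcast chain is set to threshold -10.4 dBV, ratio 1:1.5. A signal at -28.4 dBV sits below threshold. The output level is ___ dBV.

The input is 18 dB below the -10.4 dBV threshold.
A 1:1.5 expander multiplies undershoot by 1.5: 18 × 1.5 = 27 dB below threshold.
Output = -10.4 − 27 = -37.4 dBV.

-37.4 dBV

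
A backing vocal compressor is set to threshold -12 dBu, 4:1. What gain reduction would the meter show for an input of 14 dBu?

Overshoot = 14 − (-12) = 26 dB.
A 4:1 ratio leaves 6.5 dB of that excess.
So the signal is attenuated by 26 − 6.5 = 19.5 dB.

19.5 dB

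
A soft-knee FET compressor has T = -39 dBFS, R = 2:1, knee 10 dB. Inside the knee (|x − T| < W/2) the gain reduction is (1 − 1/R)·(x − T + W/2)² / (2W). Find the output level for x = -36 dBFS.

-37.6 dBFS

x − T + W/2 = -36 − (-39) + 5 = 8.
GR = (1 − 1/2) × 8² / 20 = 0.5 × 64 / 20 = 1.6 dB.
Output = -36 − 1.6 = -37.6 dBFS.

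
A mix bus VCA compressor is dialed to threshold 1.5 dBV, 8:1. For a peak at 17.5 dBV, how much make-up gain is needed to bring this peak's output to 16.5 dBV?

13 dB

Overshoot 16 dB → 16/8 = 2 dB after compression, so the compressed level is 1.5 + 2 = 3.5 dBV.
Make-up = target − compressed = 16.5 − 3.5 = 13 dB.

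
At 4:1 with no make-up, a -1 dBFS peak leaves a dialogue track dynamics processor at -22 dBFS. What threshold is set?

Gain reduction = -1 − (-22) = 21 dB; output overshoot = GR / (R − 1) = 21 / 3 = 7 dB.
Threshold = output − output overshoot = -22 − 7 = -29 dBFS.

-29 dBFS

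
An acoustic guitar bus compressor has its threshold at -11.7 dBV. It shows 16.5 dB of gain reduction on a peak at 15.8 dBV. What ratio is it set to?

2.5:1

Input overshoot = 15.8 − (-11.7) = 27.5 dB.
Output overshoot = 27.5 − 16.5 = 11 dB.
Ratio = input overshoot / output overshoot = 27.5 / 11 = 2.5.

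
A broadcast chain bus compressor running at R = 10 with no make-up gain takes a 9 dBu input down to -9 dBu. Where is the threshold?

Gain reduction = 9 − (-9) = 18 dB; output overshoot = GR / (R − 1) = 18 / 9 = 2 dB.
Threshold = output − output overshoot = -9 − 2 = -11 dBu.

-11 dBu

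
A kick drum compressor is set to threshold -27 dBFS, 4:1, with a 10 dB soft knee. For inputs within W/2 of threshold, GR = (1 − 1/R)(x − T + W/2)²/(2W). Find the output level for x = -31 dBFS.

x − T + W/2 = -31 − (-27) + 5 = 1.
GR = (1 − 1/4) × 1² / 20 = 0.75 × 1 / 20 = 0.0375 dB.
Output = -31 − 0.0375 = -31.0375 dBFS.

-31.0375 dBFS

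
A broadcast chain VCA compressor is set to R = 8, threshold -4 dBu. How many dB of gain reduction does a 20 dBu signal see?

21 dB

The signal is 24 dB above threshold.
A 8:1 ratio leaves 3 dB of that excess.
So the signal is attenuated by 24 − 3 = 21 dB.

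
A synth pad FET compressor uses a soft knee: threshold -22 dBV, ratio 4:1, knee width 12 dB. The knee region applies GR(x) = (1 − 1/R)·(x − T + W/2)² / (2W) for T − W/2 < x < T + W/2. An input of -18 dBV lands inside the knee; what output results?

x − T + W/2 = -18 − (-22) + 6 = 10.
GR = (1 − 1/4) × 10² / 24 = 0.75 × 100 / 24 = 3.125 dB.
Output = -18 − 3.125 = -21.125 dBV.

-21.125 dBV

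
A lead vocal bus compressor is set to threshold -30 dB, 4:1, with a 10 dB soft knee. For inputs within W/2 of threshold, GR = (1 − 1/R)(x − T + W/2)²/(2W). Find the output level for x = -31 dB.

-31.6 dB

x − T + W/2 = -31 − (-30) + 5 = 4.
GR = (1 − 1/4) × 4² / 20 = 0.75 × 16 / 20 = 0.6 dB.
Output = -31 − 0.6 = -31.6 dB.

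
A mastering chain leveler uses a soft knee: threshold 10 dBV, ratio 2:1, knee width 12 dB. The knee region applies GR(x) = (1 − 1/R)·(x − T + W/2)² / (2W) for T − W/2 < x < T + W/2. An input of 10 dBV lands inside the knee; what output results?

9.25 dBV

x − T + W/2 = 10 − 10 + 6 = 6.
GR = (1 − 1/2) × 6² / 24 = 0.5 × 36 / 24 = 0.75 dB.
Output = 10 − 0.75 = 9.25 dBV.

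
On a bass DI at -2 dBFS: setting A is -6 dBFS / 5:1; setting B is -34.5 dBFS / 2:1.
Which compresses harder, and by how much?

A: overshoot 4 dB → output overshoot 0.8 dB → GR 3.2 dB.
B: overshoot 32.5 dB → output overshoot 16.25 dB → GR 16.25 dB.
B reduces 13.05 dB more.

B, by 13.05 dB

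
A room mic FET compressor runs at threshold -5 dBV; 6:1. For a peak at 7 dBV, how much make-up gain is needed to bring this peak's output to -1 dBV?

Overshoot 12 dB → 12/6 = 2 dB after compression, so the compressed level is -5 + 2 = -3 dBV.
Make-up = target − compressed = -1 − (-3) = 2 dB.

2 dB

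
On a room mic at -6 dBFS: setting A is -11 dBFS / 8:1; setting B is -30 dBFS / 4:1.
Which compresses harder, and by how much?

B, by 13.625 dB

A: 5 dB over, compressed to 0.625 dB over, so 4.375 dB of GR.
B: 24 dB over, compressed to 6 dB over, so 18 dB of GR.
Difference: 13.625 dB in favour of B.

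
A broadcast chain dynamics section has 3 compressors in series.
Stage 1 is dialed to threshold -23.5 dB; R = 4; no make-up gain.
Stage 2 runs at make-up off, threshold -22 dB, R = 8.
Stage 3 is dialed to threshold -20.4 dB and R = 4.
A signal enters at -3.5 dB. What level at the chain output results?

Stage 1: -3.5 dB is 20 dB over -23.5 dB; at 4:1 that becomes 5 dB over, giving -18.5 dB.
Stage 2: 3.5 dB above -22 dB, reduced 8:1 to 0.4375 dB above → -21.5625 dB.
Stage 3: below threshold (-21.5625 ≤ -20.4); passes unchanged; output -21.5625 dB.

-21.5625 dB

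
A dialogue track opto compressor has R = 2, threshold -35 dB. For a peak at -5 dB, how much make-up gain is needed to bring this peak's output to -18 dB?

Overshoot 30 dB → 30/2 = 15 dB after compression, so the compressed level is -35 + 15 = -20 dB.
Make-up = target − compressed = -18 − (-20) = 2 dB.

2 dB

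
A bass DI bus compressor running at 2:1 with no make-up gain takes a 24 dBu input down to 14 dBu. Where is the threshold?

4 dBu

Let T be the threshold. Output overshoot = (input overshoot)/R, so 14 − T = (24 − T)/2.
2·(14 − T) = 24 − T → 1·T = 28 − 24 = 4.
T = 4/1 = 4 dBu.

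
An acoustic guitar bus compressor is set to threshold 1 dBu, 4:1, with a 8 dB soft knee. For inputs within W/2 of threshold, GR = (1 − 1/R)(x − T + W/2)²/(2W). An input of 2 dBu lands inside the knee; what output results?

x − T + W/2 = 2 − 1 + 4 = 5.
GR = (1 − 1/4) × 5² / 16 = 0.75 × 25 / 16 = 1.171875 dB.
Output = 2 − 1.171875 = 0.828125 dBu.

0.828125 dBu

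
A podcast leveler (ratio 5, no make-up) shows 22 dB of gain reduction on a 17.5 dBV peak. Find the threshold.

Let T be the threshold. Output overshoot = (input overshoot)/R, so -4.5 − T = (17.5 − T)/5.
5·(-4.5 − T) = 17.5 − T → 4·T = -22.5 − 17.5 = -40.
T = -40/4 = -10 dBV.

-10 dBV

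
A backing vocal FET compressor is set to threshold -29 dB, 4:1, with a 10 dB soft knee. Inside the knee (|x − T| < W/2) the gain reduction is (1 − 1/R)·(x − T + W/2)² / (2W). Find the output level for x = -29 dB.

-29.9375 dB

x − T + W/2 = -29 − (-29) + 5 = 5.
GR = (1 − 1/4) × 5² / 20 = 0.75 × 25 / 20 = 0.9375 dB.
Output = -29 − 0.9375 = -29.9375 dB.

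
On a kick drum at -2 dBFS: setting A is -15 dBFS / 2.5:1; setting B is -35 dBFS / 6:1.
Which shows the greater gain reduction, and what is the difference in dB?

B, by 19.7 dB

A: 13 dB over, compressed to 5.2 dB over, so 7.8 dB of GR.
B: 33 dB over, compressed to 5.5 dB over, so 27.5 dB of GR.
Difference: 19.7 dB in favour of B.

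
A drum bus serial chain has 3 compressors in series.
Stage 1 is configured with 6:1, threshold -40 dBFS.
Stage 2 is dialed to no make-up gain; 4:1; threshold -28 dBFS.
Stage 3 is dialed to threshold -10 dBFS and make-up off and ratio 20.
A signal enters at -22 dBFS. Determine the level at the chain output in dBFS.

-37 dBFS

Stage 1: 18 dB above -40 dBFS, reduced 6:1 to 3 dB above → -37 dBFS.
Stage 2: below threshold (-37 ≤ -28); passes unchanged; output -37 dBFS.
Stage 3: -37 dBFS is at or below the -10 dBFS threshold — no compression; output -37 dBFS.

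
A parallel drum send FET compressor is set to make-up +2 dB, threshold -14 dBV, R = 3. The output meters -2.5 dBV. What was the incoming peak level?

14.5 dBV

Before make-up, the level was -2.5 − 2 = -4.5 dBV.
Post-compression overshoot = -4.5 − (-14) = 9.5 dB.
Before 3:1 compression the overshoot was 9.5 × 3 = 28.5 dB, so input = -14 + 28.5 = 14.5 dBV.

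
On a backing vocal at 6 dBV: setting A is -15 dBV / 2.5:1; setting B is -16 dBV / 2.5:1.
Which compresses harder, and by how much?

A: overshoot 21 dB → output overshoot 8.4 dB → GR 12.6 dB.
B: overshoot 22 dB → output overshoot 8.8 dB → GR 13.2 dB.
B reduces 0.6 dB more.

B, by 0.6 dB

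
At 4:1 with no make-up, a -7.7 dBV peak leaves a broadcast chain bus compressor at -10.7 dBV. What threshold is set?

-11.7 dBV

Gain reduction = -7.7 − (-10.7) = 3 dB; output overshoot = GR / (R − 1) = 3 / 3 = 1 dB.
Threshold = output − output overshoot = -10.7 − 1 = -11.7 dBV.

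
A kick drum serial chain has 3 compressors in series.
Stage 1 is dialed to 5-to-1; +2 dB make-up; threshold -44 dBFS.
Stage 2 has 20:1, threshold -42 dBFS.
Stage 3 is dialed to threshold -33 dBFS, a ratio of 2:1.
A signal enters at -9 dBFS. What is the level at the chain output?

-41.65 dBFS

Stage 1: -9 dBFS is 35 dB over -44 dBFS; at 5:1 that becomes 7 dB over, giving -37 dBFS; +2 dB make-up → -35 dBFS.
Stage 2: 7 dB above -42 dBFS, reduced 20:1 to 0.35 dB above → -41.65 dBFS.
Stage 3: below threshold (-41.65 ≤ -33); passes unchanged; output -41.65 dBFS.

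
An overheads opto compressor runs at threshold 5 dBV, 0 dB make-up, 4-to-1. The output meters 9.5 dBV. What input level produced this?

23 dBV

The compressed level sits 9.5 − 5 = 4.5 dB over threshold.
Before 4:1 compression the overshoot was 4.5 × 4 = 18 dB, so input = 5 + 18 = 23 dBV.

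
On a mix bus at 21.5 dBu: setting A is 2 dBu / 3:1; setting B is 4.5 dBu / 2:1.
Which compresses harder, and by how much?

A, by 4.5 dB

A: GR = 19.5 − 19.5/3 = 13 dB.
B: GR = 17 − 17/2 = 8.5 dB.
A reduces 4.5 dB more.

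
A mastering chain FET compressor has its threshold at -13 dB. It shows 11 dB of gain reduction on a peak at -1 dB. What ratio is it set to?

Input overshoot = -1 − (-13) = 12 dB.
Output overshoot = 12 − 11 = 1 dB.
Ratio = input overshoot / output overshoot = 12 / 1 = 12.

12:1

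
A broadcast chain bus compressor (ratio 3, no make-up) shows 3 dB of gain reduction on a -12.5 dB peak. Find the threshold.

Input is 4.5 dB above T (since output overshoot × R = input overshoot: (-15.5 − T)·3 = -12.5 − T gives T = -17 dB).
Check: -17 + (-12.5 − (-17))/3 = -17 + 1.5 = -15.5 dB. ✓

-17 dB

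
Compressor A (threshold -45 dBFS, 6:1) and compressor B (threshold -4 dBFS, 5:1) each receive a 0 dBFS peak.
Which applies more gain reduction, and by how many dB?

A: GR = 45 − 45/6 = 37.5 dB.
B: GR = 4 − 4/5 = 3.2 dB.
A applies 34.3 dB more gain reduction.

A, by 34.3 dB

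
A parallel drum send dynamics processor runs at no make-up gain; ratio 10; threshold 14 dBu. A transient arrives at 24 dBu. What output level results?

24 dBu sits 10 dB over threshold.
The 10 dB excess becomes 1 dB after 10:1 reduction.
That puts the output at 15 dBu.

15 dBu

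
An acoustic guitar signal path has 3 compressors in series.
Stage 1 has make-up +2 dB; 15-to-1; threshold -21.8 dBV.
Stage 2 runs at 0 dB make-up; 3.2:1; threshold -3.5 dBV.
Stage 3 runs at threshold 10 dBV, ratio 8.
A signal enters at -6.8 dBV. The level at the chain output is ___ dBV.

Stage 1: -6.8 dBV is 15 dB over -21.8 dBV; at 15:1 that becomes 1 dB over, giving -20.8 dBV; +2 dB make-up → -18.8 dBV.
Stage 2: -18.8 dBV ≤ -3.5 dBV, so stage 2 doesn't engage; output -18.8 dBV.
Stage 3: below threshold (-18.8 ≤ 10); passes unchanged; output -18.8 dBV.

-18.8 dBV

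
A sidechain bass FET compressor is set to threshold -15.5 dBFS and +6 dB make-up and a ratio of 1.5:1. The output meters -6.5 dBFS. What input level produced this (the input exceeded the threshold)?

Remove make-up: -6.5 − 6 = -12.5 dBFS.
That's 3 dB above the -15.5 dBFS threshold.
Before 1.5:1 compression the overshoot was 3 × 1.5 = 4.5 dB, so input = -15.5 + 4.5 = -11 dBFS.

-11 dBFS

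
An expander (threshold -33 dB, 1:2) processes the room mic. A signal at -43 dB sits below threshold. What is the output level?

The input is 10 dB below the -33 dB threshold.
A 1:2 expander multiplies undershoot by 2: 10 × 2 = 20 dB below threshold.
Output = -33 − 20 = -53 dB.

-53 dB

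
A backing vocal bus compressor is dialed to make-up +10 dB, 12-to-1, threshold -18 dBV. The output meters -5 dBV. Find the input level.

Stripping the +10 dB make-up gives -15 dBV at the gain stage.
The compressed level sits -15 − (-18) = 3 dB over threshold.
Input overshoot = R × output overshoot = 36 dB → input = -18 + 36 = 18 dBV.

18 dBV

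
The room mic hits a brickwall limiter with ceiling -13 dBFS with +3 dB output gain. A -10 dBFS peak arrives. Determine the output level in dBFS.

The limiter clamps the peak to its -13 dBFS ceiling.
Output gain then adds 3 dB: -13 + 3 = -10 dBFS.

-10 dBFS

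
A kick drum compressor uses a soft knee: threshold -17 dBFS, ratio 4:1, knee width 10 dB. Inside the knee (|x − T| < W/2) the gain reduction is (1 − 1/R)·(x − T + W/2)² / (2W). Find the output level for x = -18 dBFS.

x − T + W/2 = -18 − (-17) + 5 = 4.
GR = (1 − 1/4) × 4² / 20 = 0.75 × 16 / 20 = 0.6 dB.
Output = -18 − 0.6 = -18.6 dBFS.

-18.6 dBFS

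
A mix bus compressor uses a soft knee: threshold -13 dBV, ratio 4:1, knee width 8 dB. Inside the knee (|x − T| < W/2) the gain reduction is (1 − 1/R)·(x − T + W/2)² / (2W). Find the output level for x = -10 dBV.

-12.296875 dBV

x − T + W/2 = -10 − (-13) + 4 = 7.
GR = (1 − 1/4) × 7² / 16 = 0.75 × 49 / 16 = 2.296875 dB.
Output = -10 − 2.296875 = -12.296875 dBV.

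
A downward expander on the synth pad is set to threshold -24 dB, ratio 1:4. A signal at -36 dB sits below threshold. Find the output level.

-72 dB

Below threshold, a 1:4 expander applies gain = (4−1)×(T − x) of attenuation.
(4−1) × 12 = 36 dB, so output = -36 − 36 = -72 dB.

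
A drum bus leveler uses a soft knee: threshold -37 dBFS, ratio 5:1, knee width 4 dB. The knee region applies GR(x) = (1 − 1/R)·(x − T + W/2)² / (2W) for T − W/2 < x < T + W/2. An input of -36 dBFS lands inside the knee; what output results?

x − T + W/2 = -36 − (-37) + 2 = 3.
GR = (1 − 1/5) × 3² / 8 = 0.8 × 9 / 8 = 0.9 dB.
Output = -36 − 0.9 = -36.9 dBFS.

-36.9 dBFS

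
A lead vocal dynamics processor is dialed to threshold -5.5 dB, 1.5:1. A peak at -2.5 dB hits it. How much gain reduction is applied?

-2.5 dB exceeds the threshold by 3 dB.
After 1.5:1 compression the overshoot becomes 3/1.5 = 2 dB.
GR = overshoot in − overshoot out = 3 − 2 = 1 dB.

1 dB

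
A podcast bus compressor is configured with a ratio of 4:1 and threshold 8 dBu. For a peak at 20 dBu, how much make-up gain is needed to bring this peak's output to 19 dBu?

8 dB

Without make-up, output = threshold + overshoot/4 = 8 + 3 = 11 dBu.
Gap to target: 8 dB.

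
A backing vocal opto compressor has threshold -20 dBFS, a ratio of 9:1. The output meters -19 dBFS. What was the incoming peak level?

-11 dBFS

Post-compression overshoot = -19 − (-20) = 1 dB.
Before 9:1 compression the overshoot was 1 × 9 = 9 dB, so input = -20 + 9 = -11 dBFS.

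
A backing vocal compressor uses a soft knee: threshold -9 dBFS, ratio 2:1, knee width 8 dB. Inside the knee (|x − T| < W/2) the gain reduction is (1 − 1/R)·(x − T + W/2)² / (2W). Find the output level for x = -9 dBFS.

-9.5 dBFS

x − T + W/2 = -9 − (-9) + 4 = 4.
GR = (1 − 1/2) × 4² / 16 = 0.5 × 16 / 16 = 0.5 dB.
Output = -9 − 0.5 = -9.5 dBFS.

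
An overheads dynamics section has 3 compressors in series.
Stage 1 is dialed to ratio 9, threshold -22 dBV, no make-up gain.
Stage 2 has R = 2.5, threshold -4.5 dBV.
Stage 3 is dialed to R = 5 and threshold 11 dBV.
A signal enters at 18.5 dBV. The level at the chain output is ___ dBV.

-17.5 dBV

Stage 1: 40.5 dB above -22 dBV, reduced 9:1 to 4.5 dB above → -17.5 dBV.
Stage 2: -17.5 dBV is at or below the -4.5 dBV threshold — no compression; output -17.5 dBV.
Stage 3: -17.5 dBV is at or below the 11 dBV threshold — no compression; output -17.5 dBV.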